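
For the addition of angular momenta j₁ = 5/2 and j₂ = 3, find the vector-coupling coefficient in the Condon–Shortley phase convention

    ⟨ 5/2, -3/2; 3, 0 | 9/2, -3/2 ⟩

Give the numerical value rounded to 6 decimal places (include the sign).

-0.540562  (= −√(45/154))

j₁+j₂−J=1  J+j₁−j₂=4  J−j₁+j₂=5  j₁+j₂+J+1=11
(j₁±m₁, j₂±m₂, J±M) = (1,4,3,3,3,6)
P² = 207360/77
sum k=0..1:
  [0] +1/288 = 1/288
  [1] −1/72 = -1/72
S = -1/96
C² = P²·S² = 45/154 ; C = -0.540562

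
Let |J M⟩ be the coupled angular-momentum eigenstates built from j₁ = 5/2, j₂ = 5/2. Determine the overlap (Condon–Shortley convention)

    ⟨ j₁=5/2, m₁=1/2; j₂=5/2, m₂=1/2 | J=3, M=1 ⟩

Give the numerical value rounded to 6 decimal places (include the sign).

-0.516398  (= −√(4/15))

triangle: 2!*3!*3!/9! = 72/362880
(j±m)!: 3!*2!*3!*2!*4!*2! = 6912
prefactor² = (2J+1)*Δ*N² = 48/5
  k=0: +1/(0!*2!*2!*3!*1!*0!) = 1/24
  k=1: −1/(1!*1!*1!*2!*2!*1!) = -1/4
  k=2: +1/(2!*0!*0!*1!*3!*2!) = 1/24
Σ = -1/6  ⇒  CG² = 48/5*(-1/6)² = 4/15
CG = −√(4/15) = -0.516398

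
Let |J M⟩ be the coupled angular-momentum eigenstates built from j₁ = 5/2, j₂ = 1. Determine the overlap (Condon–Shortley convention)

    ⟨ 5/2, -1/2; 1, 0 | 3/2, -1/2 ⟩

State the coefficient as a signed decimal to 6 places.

-0.632456

√[4·2!3!0!/6! · 2!3!1!1!1!2!] = √(8/5)
  +(−1)^1/∏(1,1,2,0,1,0)! = -1/2  (running -1/2)
⟨..|..⟩ = √(8/5)·(-1/2) = -0.632456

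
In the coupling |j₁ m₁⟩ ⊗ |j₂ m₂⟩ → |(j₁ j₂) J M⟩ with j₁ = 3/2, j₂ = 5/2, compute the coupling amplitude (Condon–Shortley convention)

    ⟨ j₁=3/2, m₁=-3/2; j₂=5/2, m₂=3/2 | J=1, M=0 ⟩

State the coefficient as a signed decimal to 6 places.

√[3·3!0!2!/6! · 0!3!4!1!1!1!] = √(36/5)
  +(−1)^3/∏(3,0,0,1,0,1)! = -1/6  (running -1/6)
⟨..|..⟩ = √(36/5)·(-1/6) = -0.447214

-0.447214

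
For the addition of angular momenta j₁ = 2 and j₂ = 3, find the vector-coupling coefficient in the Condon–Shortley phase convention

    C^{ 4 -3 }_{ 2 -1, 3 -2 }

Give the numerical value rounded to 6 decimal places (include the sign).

+0.223607  (= +√(1/20))

triangle: 1!*3!*5!/10! = 720/3628800
(j±m)!: 1!*3!*1!*5!*1!*7! = 3628800
prefactor² = (2J+1)*Δ*N² = 6480
  k=0: +1/(0!*1!*3!*1!*0!*4!) = 1/144
  k=1: −1/(1!*0!*2!*0!*1!*5!) = -1/240
Σ = 1/360  ⇒  CG² = 6480*1/360² = 1/20
CG = +√(1/20) = +0.223607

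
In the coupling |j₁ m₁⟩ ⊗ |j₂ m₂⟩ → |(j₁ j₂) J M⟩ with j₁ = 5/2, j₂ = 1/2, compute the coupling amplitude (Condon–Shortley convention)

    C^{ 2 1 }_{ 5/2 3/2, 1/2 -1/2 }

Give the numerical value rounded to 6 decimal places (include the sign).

+√(2/3) = +0.816497

√[5·1!4!0!/6! · 4!1!0!1!3!1!] = √(24)
  +(−1)^0/∏(0,1,1,0,3,0)! = 1/6  (running 1/6)
⟨..|..⟩ = √(24)·(1/6) = +0.816497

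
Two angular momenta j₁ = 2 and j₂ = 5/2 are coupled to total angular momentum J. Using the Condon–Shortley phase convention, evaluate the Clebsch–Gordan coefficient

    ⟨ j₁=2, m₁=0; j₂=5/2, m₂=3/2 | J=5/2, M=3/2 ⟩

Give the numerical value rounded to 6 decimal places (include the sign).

j₁+j₂−J=2  J+j₁−j₂=2  J−j₁+j₂=3  j₁+j₂+J+1=8
(j₁±m₁, j₂±m₂, J±M) = (2,2,4,1,4,1)
P² = 288/35
sum k=1..2:
  [1] −1/6 = -1/6
  [2] +1/8 = 1/8
S = -1/24
C² = P²·S² = 1/70 ; C = -0.119523

−√(1/70) = -0.119523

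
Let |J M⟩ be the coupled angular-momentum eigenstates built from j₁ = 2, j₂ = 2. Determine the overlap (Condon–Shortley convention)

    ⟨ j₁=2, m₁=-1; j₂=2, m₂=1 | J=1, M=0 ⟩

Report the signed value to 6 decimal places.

+√(1/10) ≈ +0.316228

√[3·3!1!1!/6! · 1!3!3!1!1!1!] = √(9/10)
  +(−1)^2/∏(2,1,1,1,0,0)! = 1/2  (running 1/2)
  +(−1)^3/∏(3,0,0,0,1,1)! = -1/6  (running 1/3)
⟨..|..⟩ = √(9/10)·(1/3) = +0.316228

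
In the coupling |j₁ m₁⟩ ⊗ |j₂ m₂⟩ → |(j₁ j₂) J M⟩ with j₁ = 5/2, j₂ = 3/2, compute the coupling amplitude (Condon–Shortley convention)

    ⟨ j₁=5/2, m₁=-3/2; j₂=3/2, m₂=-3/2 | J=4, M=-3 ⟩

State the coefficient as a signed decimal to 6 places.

triangle: 0!*5!*3!/9! = 720/362880
(j±m)!: 1!*4!*0!*3!*1!*7! = 725760
prefactor² = (2J+1)*Δ*N² = 12960
  k=0: +1/(0!*0!*4!*0!*1!*3!) = 1/144
Σ = 1/144  ⇒  CG² = 12960*1/144² = 5/8
CG = +√(5/8) = +0.790569

+√(5/8) ≈ +0.790569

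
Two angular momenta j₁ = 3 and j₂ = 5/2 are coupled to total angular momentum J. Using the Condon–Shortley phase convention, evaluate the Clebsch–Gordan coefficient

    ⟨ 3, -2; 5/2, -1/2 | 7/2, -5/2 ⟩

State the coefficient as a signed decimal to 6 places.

-0.178174  (= −√(2/63))

j₁+j₂−J=2  J+j₁−j₂=4  J−j₁+j₂=3  j₁+j₂+J+1=10
(j₁±m₁, j₂±m₂, J±M) = (1,5,2,3,1,6)
P² = 4608/7
sum k=1..2:
  [1] −1/48 = -1/48
  [2] +1/72 = 1/72
S = -1/144
C² = P²·S² = 2/63 ; C = -0.178174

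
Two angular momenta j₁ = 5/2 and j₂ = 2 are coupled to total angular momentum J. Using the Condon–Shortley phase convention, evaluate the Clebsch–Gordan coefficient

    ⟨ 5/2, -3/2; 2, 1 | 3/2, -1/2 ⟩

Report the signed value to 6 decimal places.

+0.138013  (= +√(2/105))

triangle: 3!×2!×1!/7! = 12/5040
(j±m)!: 1!×4!×3!×1!×1!×2! = 288
prefactor² = (2J+1)×Δ×N² = 96/35
  k=2: +1/(2!×1!×2!×1!×0!×0!) = 1/4
  k=3: −1/(3!×0!×1!×0!×1!×1!) = -1/6
Σ = 1/12  ⇒  CG² = 96/35×1/12² = 2/105
CG = +√(2/105) = +0.138013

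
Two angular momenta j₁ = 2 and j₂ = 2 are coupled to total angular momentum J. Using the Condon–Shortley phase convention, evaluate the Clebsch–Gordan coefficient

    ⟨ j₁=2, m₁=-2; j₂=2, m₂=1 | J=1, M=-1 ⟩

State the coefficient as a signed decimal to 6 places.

-0.447214

j₁+j₂−J=3  J+j₁−j₂=1  J−j₁+j₂=1  j₁+j₂+J+1=6
(j₁±m₁, j₂±m₂, J±M) = (0,4,3,1,0,2)
P² = 36/5
sum k=3..3:
  [3] −1/6 = -1/6
S = -1/6
C² = P²·S² = 1/5 ; C = -0.447214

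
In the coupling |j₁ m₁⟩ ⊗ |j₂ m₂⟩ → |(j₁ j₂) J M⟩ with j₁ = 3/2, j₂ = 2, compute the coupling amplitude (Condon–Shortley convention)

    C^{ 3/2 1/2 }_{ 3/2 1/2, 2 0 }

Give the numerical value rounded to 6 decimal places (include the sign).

−√(1/5) = -0.447214

j₁+j₂−J=2  J+j₁−j₂=1  J−j₁+j₂=2  j₁+j₂+J+1=6
(j₁±m₁, j₂±m₂, J±M) = (2,1,2,2,2,1)
P² = 16/45
sum k=0..1:
  [0] +1/4 = 1/4
  [1] −1/1 = -1
S = -3/4
C² = P²·S² = 1/5 ; C = -0.447214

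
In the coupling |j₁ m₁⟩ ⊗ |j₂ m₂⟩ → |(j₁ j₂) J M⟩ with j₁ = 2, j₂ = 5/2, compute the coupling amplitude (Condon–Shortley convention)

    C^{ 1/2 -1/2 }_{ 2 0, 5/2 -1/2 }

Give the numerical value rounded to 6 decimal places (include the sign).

√[2·4!0!1!/6! · 2!2!2!3!0!1!] = √(16/5)
  +(−1)^2/∏(2,2,0,0,0,1)! = 1/4  (running 1/4)
⟨..|..⟩ = √(16/5)·(1/4) = +0.447214

+√(1/5) ≈ +0.447214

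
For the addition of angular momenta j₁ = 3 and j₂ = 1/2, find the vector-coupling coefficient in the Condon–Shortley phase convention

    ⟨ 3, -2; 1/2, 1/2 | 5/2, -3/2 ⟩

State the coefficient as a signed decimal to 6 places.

√[6·1!5!0!/7! · 1!5!1!0!1!4!] = √(2880/7)
  +(−1)^1/∏(1,0,4,0,1,0)! = -1/24  (running -1/24)
⟨..|..⟩ = √(2880/7)·(-1/24) = -0.845154

-0.845154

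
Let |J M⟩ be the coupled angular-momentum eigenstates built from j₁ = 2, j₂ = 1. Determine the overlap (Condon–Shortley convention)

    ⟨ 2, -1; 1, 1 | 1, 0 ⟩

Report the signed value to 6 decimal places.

j₁+j₂−J=2  J+j₁−j₂=2  J−j₁+j₂=0  j₁+j₂+J+1=5
(j₁±m₁, j₂±m₂, J±M) = (1,3,2,0,1,1)
P² = 6/5
sum k=2..2:
  [2] +1/2 = 1/2
S = 1/2
C² = P²·S² = 3/10 ; C = +0.547723

+√(3/10) = +0.547723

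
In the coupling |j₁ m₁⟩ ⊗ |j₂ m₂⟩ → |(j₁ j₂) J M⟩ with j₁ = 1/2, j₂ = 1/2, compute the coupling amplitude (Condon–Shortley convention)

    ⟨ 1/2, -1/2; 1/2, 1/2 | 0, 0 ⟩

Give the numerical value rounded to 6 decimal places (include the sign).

j₁+j₂−J=1  J+j₁−j₂=0  J−j₁+j₂=0  j₁+j₂+J+1=2
(j₁±m₁, j₂±m₂, J±M) = (0,1,1,0,0,0)
P² = 1/2
sum k=1..1:
  [1] −1/1 = -1
S = -1
C² = P²·S² = 1/2 ; C = -0.707107

-0.707107  (= −√(1/2))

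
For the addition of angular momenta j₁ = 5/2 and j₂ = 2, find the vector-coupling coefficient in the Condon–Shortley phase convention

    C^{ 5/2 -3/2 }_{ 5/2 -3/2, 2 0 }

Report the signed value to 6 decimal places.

−√(1/70) = -0.119523

triangle: 2!·3!·2!/8! = 24/40320
(j±m)!: 1!·4!·2!·2!·1!·4! = 2304
prefactor² = (2J+1)·Δ·N² = 288/35
  k=1: −1/(1!·1!·3!·1!·0!·1!) = -1/6
  k=2: +1/(2!·0!·2!·0!·1!·2!) = 1/8
Σ = -1/24  ⇒  CG² = 288/35·(-1/24)² = 1/70
CG = −√(1/70) = -0.119523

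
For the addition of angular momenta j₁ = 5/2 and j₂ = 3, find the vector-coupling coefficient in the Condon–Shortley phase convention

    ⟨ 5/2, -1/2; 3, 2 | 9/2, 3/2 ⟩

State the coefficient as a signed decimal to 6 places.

−√(169/462) = -0.604815

j₁+j₂−J=1  J+j₁−j₂=4  J−j₁+j₂=5  j₁+j₂+J+1=11
(j₁±m₁, j₂±m₂, J±M) = (2,3,5,1,6,3)
P² = 345600/77
sum k=0..1:
  [0] +1/720 = 1/720
  [1] −1/96 = -1/96
S = -13/1440
C² = P²·S² = 169/462 ; C = -0.604815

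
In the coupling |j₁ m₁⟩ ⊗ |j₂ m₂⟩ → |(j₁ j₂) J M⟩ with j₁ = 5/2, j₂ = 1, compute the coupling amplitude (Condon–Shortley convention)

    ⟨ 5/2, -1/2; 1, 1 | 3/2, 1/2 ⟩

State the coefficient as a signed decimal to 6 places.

+√(1/5) ≈ +0.447214

j₁+j₂−J=2  J+j₁−j₂=3  J−j₁+j₂=0  j₁+j₂+J+1=6
(j₁±m₁, j₂±m₂, J±M) = (2,3,2,0,2,1)
P² = 16/5
sum k=2..2:
  [2] +1/4 = 1/4
S = 1/4
C² = P²·S² = 1/5 ; C = +0.447214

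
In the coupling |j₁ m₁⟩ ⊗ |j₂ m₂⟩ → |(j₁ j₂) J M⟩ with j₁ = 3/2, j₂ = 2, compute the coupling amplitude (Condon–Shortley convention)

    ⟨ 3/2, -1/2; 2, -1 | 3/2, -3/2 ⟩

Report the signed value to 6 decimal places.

-0.632456  (= −√(2/5))

j₁+j₂−J=2  J+j₁−j₂=1  J−j₁+j₂=2  j₁+j₂+J+1=6
(j₁±m₁, j₂±m₂, J±M) = (1,2,1,3,0,3)
P² = 8/5
sum k=1..1:
  [1] −1/2 = -1/2
S = -1/2
C² = P²·S² = 2/5 ; C = -0.632456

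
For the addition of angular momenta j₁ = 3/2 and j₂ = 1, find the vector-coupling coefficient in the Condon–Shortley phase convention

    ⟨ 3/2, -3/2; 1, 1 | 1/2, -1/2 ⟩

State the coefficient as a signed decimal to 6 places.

+0.707107  (= +√(1/2))

triangle: 2!×1!×0!/4! = 2/24
(j±m)!: 0!×3!×2!×0!×0!×1! = 12
prefactor² = (2J+1)×Δ×N² = 2
  k=2: +1/(2!×0!×1!×0!×0!×0!) = 1/2
Σ = 1/2  ⇒  CG² = 2×1/2² = 1/2
CG = +√(1/2) = +0.707107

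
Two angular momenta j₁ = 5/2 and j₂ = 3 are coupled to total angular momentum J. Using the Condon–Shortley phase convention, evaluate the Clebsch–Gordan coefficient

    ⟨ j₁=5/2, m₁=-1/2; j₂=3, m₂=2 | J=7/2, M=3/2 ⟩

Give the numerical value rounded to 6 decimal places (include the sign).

j₁+j₂−J=2  J+j₁−j₂=3  J−j₁+j₂=4  j₁+j₂+J+1=10
(j₁±m₁, j₂±m₂, J±M) = (2,3,5,1,5,2)
P² = 1536/7
sum k=1..2:
  [1] −1/48 = -1/48
  [2] +1/24 = 1/24
S = 1/48
C² = P²·S² = 2/21 ; C = +0.308607

+√(2/21) ≈ +0.308607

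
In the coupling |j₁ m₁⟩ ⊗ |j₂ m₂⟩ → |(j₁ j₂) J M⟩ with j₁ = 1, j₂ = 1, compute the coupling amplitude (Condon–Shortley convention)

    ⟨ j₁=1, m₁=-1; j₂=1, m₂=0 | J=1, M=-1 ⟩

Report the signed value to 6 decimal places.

j₁+j₂−J=1  J+j₁−j₂=1  J−j₁+j₂=1  j₁+j₂+J+1=4
(j₁±m₁, j₂±m₂, J±M) = (0,2,1,1,0,2)
P² = 1/2
sum k=1..1:
  [1] −1/1 = -1
S = -1
C² = P²·S² = 1/2 ; C = -0.707107

−√(1/2) ≈ -0.707107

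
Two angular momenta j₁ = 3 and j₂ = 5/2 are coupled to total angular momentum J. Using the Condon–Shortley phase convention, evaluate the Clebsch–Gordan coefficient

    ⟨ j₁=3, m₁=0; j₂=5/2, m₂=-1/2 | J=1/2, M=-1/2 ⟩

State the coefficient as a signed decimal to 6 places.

j₁+j₂−J=5  J+j₁−j₂=1  J−j₁+j₂=0  j₁+j₂+J+1=7
(j₁±m₁, j₂±m₂, J±M) = (3,3,2,3,0,1)
P² = 144/7
sum k=2..2:
  [2] +1/12 = 1/12
S = 1/12
C² = P²·S² = 1/7 ; C = +0.377964

+0.377964  (= +√(1/7))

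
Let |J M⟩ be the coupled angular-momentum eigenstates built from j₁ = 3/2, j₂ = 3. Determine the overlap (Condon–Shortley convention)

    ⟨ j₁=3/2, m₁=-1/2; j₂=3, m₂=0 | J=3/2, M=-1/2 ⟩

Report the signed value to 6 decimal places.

+√(9/35) ≈ +0.507093

triangle: 3!*0!*3!/7! = 36/5040
(j±m)!: 1!*2!*3!*3!*1!*2! = 144
prefactor² = (2J+1)*Δ*N² = 144/35
  k=2: +1/(2!*1!*0!*1!*0!*2!) = 1/4
Σ = 1/4  ⇒  CG² = 144/35*1/4² = 9/35
CG = +√(9/35) = +0.507093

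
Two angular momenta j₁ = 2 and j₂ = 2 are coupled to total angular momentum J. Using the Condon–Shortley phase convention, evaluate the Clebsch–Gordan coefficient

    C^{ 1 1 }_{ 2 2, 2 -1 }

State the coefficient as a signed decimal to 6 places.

+0.447214  (= +√(1/5))

j₁+j₂−J=3  J+j₁−j₂=1  J−j₁+j₂=1  j₁+j₂+J+1=6
(j₁±m₁, j₂±m₂, J±M) = (4,0,1,3,2,0)
P² = 36/5
sum k=0..0:
  [0] +1/6 = 1/6
S = 1/6
C² = P²·S² = 1/5 ; C = +0.447214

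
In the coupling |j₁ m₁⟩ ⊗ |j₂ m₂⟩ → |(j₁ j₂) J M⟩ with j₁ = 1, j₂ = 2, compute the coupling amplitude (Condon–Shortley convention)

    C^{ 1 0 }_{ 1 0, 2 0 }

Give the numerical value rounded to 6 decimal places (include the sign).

triangle: 2!·0!·2!/5! = 4/120
(j±m)!: 1!·1!·2!·2!·1!·1! = 4
prefactor² = (2J+1)·Δ·N² = 2/5
  k=1: −1/(1!·1!·0!·1!·0!·1!) = -1
Σ = -1  ⇒  CG² = 2/5·(-1)² = 2/5
CG = −√(2/5) = -0.632456

−√(2/5) = -0.632456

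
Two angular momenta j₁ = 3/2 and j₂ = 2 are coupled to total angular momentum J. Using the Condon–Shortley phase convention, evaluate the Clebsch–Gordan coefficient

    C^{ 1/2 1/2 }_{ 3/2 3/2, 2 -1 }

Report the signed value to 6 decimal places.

+√(1/10) ≈ +0.316228

j₁+j₂−J=3  J+j₁−j₂=0  J−j₁+j₂=1  j₁+j₂+J+1=5
(j₁±m₁, j₂±m₂, J±M) = (3,0,1,3,1,0)
P² = 18/5
sum k=0..0:
  [0] +1/6 = 1/6
S = 1/6
C² = P²·S² = 1/10 ; C = +0.316228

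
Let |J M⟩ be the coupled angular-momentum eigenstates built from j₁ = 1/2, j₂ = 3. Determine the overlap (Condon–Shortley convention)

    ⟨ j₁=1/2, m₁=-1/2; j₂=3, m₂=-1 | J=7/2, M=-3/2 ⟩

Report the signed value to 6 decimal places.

√[8·0!1!6!/8! · 0!1!2!4!2!5!] = √(11520/7)
  +(−1)^0/∏(0,0,1,2,0,4)! = 1/48  (running 1/48)
⟨..|..⟩ = √(11520/7)·(1/48) = +0.845154

+√(5/7) ≈ +0.845154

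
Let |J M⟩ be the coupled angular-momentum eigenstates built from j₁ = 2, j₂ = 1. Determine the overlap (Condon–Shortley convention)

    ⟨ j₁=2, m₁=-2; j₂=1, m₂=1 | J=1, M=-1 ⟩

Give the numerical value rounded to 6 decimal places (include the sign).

√[3·2!2!0!/5! · 0!4!2!0!0!2!] = √(48/5)
  +(−1)^2/∏(2,0,2,0,0,0)! = 1/4  (running 1/4)
⟨..|..⟩ = √(48/5)·(1/4) = +0.774597

+√(3/5) = +0.774597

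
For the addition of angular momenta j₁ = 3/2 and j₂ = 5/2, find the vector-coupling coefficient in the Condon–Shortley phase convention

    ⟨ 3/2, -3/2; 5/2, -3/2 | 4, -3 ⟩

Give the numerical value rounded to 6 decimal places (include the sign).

+√(5/8) ≈ +0.790569

√[9·0!3!5!/9! · 0!3!1!4!1!7!] = √(12960)
  +(−1)^0/∏(0,0,3,1,0,4)! = 1/144  (running 1/144)
⟨..|..⟩ = √(12960)·(1/144) = +0.790569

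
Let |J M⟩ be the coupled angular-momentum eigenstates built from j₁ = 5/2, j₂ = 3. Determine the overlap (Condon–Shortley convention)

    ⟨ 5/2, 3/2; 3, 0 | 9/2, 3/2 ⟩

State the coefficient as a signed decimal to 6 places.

+0.540562  (= +√(45/154))

triangle: 1!*4!*5!/11! = 2880/39916800
(j±m)!: 4!*1!*3!*3!*6!*3! = 3732480
prefactor² = (2J+1)*Δ*N² = 207360/77
  k=0: +1/(0!*1!*1!*3!*3!*2!) = 1/72
  k=1: −1/(1!*0!*0!*2!*4!*3!) = -1/288
Σ = 1/96  ⇒  CG² = 207360/77*1/96² = 45/154
CG = +√(45/154) = +0.540562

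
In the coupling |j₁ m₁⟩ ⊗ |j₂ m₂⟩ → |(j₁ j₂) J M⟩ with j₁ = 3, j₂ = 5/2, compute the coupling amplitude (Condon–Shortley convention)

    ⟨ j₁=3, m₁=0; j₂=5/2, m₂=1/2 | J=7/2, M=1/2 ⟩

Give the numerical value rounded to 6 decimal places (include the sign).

−√(4/21) ≈ -0.436436

√[8·2!4!3!/10! · 3!3!3!2!4!3!] = √(6912/175)
  +(−1)^0/∏(0,2,3,3,1,0)! = 1/72  (running 1/72)
  +(−1)^1/∏(1,1,2,2,2,1)! = -1/8  (running -1/9)
  +(−1)^2/∏(2,0,1,1,3,2)! = 1/24  (running -5/72)
⟨..|..⟩ = √(6912/175)·(-5/72) = -0.436436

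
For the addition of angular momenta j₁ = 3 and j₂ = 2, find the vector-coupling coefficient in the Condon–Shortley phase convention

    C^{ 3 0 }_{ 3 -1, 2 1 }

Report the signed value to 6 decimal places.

triangle: 2!·4!·2!/9! = 96/362880
(j±m)!: 2!·4!·3!·1!·3!·3! = 10368
prefactor² = (2J+1)·Δ·N² = 96/5
  k=1: −1/(1!·1!·3!·2!·1!·0!) = -1/12
  k=2: +1/(2!·0!·2!·1!·2!·1!) = 1/8
Σ = 1/24  ⇒  CG² = 96/5·1/24² = 1/30
CG = +√(1/30) = +0.182574

+0.182574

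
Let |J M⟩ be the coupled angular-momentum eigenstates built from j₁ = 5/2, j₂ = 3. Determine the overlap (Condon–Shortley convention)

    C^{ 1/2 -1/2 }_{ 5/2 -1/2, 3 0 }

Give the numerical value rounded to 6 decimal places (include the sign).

j₁+j₂−J=5  J+j₁−j₂=0  J−j₁+j₂=1  j₁+j₂+J+1=7
(j₁±m₁, j₂±m₂, J±M) = (2,3,3,3,0,1)
P² = 144/7
sum k=3..3:
  [3] −1/12 = -1/12
S = -1/12
C² = P²·S² = 1/7 ; C = -0.377964

−√(1/7) = -0.377964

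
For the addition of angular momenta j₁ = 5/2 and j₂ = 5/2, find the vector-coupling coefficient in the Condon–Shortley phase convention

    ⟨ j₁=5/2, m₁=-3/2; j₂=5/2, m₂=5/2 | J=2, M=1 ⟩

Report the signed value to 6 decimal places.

−√(5/14) ≈ -0.597614

triangle: 3!×2!×2!/8! = 24/40320
(j±m)!: 1!×4!×5!×0!×3!×1! = 17280
prefactor² = (2J+1)×Δ×N² = 360/7
  k=3: −1/(3!×0!×1!×2!×1!×0!) = -1/12
Σ = -1/12  ⇒  CG² = 360/7×(-1/12)² = 5/14
CG = −√(5/14) = -0.597614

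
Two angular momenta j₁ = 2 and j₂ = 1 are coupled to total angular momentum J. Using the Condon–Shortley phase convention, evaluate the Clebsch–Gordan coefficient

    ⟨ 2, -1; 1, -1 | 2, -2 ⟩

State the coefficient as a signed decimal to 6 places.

triangle: 1!·3!·1!/6! = 6/720
(j±m)!: 1!·3!·0!·2!·0!·4! = 288
prefactor² = (2J+1)·Δ·N² = 12
  k=0: +1/(0!·1!·3!·0!·0!·1!) = 1/6
Σ = 1/6  ⇒  CG² = 12·1/6² = 1/3
CG = +√(1/3) = +0.577350

+0.577350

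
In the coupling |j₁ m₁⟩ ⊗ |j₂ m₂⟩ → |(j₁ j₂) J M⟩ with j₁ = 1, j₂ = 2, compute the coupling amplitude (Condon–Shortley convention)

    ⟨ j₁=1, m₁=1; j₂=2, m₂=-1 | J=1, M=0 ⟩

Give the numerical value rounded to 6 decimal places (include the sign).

+√(3/10) = +0.547723

triangle: 2!·0!·2!/5! = 4/120
(j±m)!: 2!·0!·1!·3!·1!·1! = 12
prefactor² = (2J+1)·Δ·N² = 6/5
  k=0: +1/(0!·2!·0!·1!·0!·1!) = 1/2
Σ = 1/2  ⇒  CG² = 6/5·1/2² = 3/10
CG = +√(3/10) = +0.547723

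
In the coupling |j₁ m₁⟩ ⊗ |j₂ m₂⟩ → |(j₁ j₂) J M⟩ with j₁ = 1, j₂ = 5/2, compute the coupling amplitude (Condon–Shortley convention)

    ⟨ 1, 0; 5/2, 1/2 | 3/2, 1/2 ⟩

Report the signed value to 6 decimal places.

triangle: 2!×0!×3!/6! = 12/720
(j±m)!: 1!×1!×3!×2!×2!×1! = 24
prefactor² = (2J+1)×Δ×N² = 8/5
  k=1: −1/(1!×1!×0!×2!×0!×1!) = -1/2
Σ = -1/2  ⇒  CG² = 8/5×(-1/2)² = 2/5
CG = −√(2/5) = -0.632456

−√(2/5) ≈ -0.632456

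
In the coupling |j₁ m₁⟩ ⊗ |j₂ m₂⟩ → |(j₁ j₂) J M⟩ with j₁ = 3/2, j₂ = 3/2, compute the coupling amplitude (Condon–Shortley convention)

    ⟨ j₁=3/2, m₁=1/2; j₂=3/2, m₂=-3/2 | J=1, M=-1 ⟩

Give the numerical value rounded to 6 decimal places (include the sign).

j₁+j₂−J=2  J+j₁−j₂=1  J−j₁+j₂=1  j₁+j₂+J+1=5
(j₁±m₁, j₂±m₂, J±M) = (2,1,0,3,0,2)
P² = 6/5
sum k=0..0:
  [0] +1/2 = 1/2
S = 1/2
C² = P²·S² = 3/10 ; C = +0.547723

+0.547723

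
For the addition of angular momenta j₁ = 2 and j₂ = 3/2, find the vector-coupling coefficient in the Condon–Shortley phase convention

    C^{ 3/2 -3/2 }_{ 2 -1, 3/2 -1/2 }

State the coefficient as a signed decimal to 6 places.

triangle: 2!×2!×1!/6! = 4/720
(j±m)!: 1!×3!×1!×2!×0!×3! = 72
prefactor² = (2J+1)×Δ×N² = 8/5
  k=1: −1/(1!×1!×2!×0!×0!×1!) = -1/2
Σ = -1/2  ⇒  CG² = 8/5×(-1/2)² = 2/5
CG = −√(2/5) = -0.632456

−√(2/5) ≈ -0.632456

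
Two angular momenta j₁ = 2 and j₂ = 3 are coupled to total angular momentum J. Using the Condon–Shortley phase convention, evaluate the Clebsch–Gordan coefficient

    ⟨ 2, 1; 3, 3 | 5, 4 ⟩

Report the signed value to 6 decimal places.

+√(2/5) = +0.632456

j₁+j₂−J=0  J+j₁−j₂=4  J−j₁+j₂=6  j₁+j₂+J+1=11
(j₁±m₁, j₂±m₂, J±M) = (3,1,6,0,9,1)
P² = 7464960
sum k=0..0:
  [0] +1/4320 = 1/4320
S = 1/4320
C² = P²·S² = 2/5 ; C = +0.632456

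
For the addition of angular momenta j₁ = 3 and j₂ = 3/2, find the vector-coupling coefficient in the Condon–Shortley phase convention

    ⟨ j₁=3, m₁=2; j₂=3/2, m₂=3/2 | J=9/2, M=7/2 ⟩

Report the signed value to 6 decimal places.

√[10·0!6!3!/10! · 5!1!3!0!8!1!] = √(345600)
  +(−1)^0/∏(0,0,1,3,5,0)! = 1/720  (running 1/720)
⟨..|..⟩ = √(345600)·(1/720) = +0.816497

+0.816497  (= +√(2/3))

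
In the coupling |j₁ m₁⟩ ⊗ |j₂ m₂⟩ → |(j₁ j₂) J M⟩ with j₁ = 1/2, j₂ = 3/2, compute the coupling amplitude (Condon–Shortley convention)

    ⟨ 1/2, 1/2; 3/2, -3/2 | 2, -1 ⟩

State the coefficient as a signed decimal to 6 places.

triangle: 0!·1!·3!/5! = 6/120
(j±m)!: 1!·0!·0!·3!·1!·3! = 36
prefactor² = (2J+1)·Δ·N² = 9
  k=0: +1/(0!·0!·0!·0!·1!·3!) = 1/6
Σ = 1/6  ⇒  CG² = 9·1/6² = 1/4
CG = +√(1/4) = +0.500000

+0.500000  (= +√(1/4))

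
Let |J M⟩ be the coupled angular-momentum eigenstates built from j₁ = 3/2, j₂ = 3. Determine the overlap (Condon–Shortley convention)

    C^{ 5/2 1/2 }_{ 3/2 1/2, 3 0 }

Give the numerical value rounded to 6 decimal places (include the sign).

j₁+j₂−J=2  J+j₁−j₂=1  J−j₁+j₂=4  j₁+j₂+J+1=8
(j₁±m₁, j₂±m₂, J±M) = (2,1,3,3,3,2)
P² = 216/35
sum k=0..1:
  [0] +1/12 = 1/12
  [1] −1/4 = -1/4
S = -1/6
C² = P²·S² = 6/35 ; C = -0.414039

-0.414039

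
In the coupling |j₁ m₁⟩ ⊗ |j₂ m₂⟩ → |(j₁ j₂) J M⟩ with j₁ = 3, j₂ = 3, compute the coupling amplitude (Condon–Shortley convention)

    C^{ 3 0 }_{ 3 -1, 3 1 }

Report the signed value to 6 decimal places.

j₁+j₂−J=3  J+j₁−j₂=3  J−j₁+j₂=3  j₁+j₂+J+1=10
(j₁±m₁, j₂±m₂, J±M) = (2,4,4,2,3,3)
P² = 864/25
sum k=1..3:
  [1] −1/72 = -1/72
  [2] +1/8 = 1/8
  [3] −1/24 = -1/24
S = 5/72
C² = P²·S² = 1/6 ; C = +0.408248

+√(1/6) ≈ +0.408248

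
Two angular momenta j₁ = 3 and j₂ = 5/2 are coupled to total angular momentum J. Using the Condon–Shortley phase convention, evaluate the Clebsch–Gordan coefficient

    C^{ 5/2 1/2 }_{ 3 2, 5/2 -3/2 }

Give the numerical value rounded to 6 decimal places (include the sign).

+√(1/14) = +0.267261

√[6·3!3!2!/9! · 5!1!1!4!3!2!] = √(288/7)
  +(−1)^0/∏(0,3,1,1,2,1)! = 1/12  (running 1/12)
  +(−1)^1/∏(1,2,0,0,3,2)! = -1/24  (running 1/24)
⟨..|..⟩ = √(288/7)·(1/24) = +0.267261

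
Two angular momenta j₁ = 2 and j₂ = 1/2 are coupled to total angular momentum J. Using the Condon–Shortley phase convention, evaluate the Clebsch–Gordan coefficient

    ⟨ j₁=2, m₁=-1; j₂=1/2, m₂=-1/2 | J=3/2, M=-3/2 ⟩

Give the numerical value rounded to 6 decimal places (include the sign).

triangle: 1!·3!·0!/5! = 6/120
(j±m)!: 1!·3!·0!·1!·0!·3! = 36
prefactor² = (2J+1)·Δ·N² = 36/5
  k=0: +1/(0!·1!·3!·0!·0!·0!) = 1/6
Σ = 1/6  ⇒  CG² = 36/5·1/6² = 1/5
CG = +√(1/5) = +0.447214

+√(1/5) = +0.447214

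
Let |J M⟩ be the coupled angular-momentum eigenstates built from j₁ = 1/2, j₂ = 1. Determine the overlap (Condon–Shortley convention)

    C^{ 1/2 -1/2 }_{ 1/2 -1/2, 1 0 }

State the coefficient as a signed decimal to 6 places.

triangle: 1!*0!*1!/3! = 1/6
(j±m)!: 0!*1!*1!*1!*0!*1! = 1
prefactor² = (2J+1)*Δ*N² = 1/3
  k=1: −1/(1!*0!*0!*0!*0!*1!) = -1
Σ = -1  ⇒  CG² = 1/3*(-1)² = 1/3
CG = −√(1/3) = -0.577350

−√(1/3) ≈ -0.577350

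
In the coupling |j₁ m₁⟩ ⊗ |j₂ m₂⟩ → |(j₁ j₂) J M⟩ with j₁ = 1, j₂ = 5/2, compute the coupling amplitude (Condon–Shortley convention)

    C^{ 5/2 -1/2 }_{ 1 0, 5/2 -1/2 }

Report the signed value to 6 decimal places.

+0.169031  (= +√(1/35))

triangle: 1!×1!×4!/7! = 24/5040
(j±m)!: 1!×1!×2!×3!×2!×3! = 144
prefactor² = (2J+1)×Δ×N² = 144/35
  k=0: +1/(0!×1!×1!×2!×0!×2!) = 1/4
  k=1: −1/(1!×0!×0!×1!×1!×3!) = -1/6
Σ = 1/12  ⇒  CG² = 144/35×1/12² = 1/35
CG = +√(1/35) = +0.169031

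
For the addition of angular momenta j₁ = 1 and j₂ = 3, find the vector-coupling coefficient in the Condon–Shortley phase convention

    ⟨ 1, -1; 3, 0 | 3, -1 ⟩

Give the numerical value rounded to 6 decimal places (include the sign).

-0.707107

triangle: 1!·1!·5!/8! = 120/40320
(j±m)!: 0!·2!·3!·3!·2!·4! = 3456
prefactor² = (2J+1)·Δ·N² = 72
  k=1: −1/(1!·0!·1!·2!·0!·3!) = -1/12
Σ = -1/12  ⇒  CG² = 72·(-1/12)² = 1/2
CG = −√(1/2) = -0.707107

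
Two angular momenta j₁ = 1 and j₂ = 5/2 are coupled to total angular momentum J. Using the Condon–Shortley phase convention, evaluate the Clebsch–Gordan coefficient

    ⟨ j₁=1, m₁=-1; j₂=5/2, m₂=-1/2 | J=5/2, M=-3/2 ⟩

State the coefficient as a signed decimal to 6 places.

-0.676123

√[6·1!1!4!/7! · 0!2!2!3!1!4!] = √(576/35)
  +(−1)^1/∏(1,0,1,1,0,3)! = -1/6  (running -1/6)
⟨..|..⟩ = √(576/35)·(-1/6) = -0.676123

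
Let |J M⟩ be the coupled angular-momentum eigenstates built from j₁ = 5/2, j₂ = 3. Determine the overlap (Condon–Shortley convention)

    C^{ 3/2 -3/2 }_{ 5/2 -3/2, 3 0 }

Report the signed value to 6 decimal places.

√[4·4!1!2!/8! · 1!4!3!3!0!3!] = √(864/35)
  +(−1)^3/∏(3,1,1,0,0,2)! = -1/12  (running -1/12)
⟨..|..⟩ = √(864/35)·(-1/12) = -0.414039

-0.414039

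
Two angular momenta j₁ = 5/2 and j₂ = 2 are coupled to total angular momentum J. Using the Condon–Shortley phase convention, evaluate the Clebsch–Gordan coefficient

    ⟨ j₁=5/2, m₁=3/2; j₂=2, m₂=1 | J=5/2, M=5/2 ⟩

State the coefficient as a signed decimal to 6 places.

j₁+j₂−J=2  J+j₁−j₂=3  J−j₁+j₂=2  j₁+j₂+J+1=8
(j₁±m₁, j₂±m₂, J±M) = (4,1,3,1,5,0)
P² = 432/7
sum k=1..1:
  [1] −1/12 = -1/12
S = -1/12
C² = P²·S² = 3/7 ; C = -0.654654

-0.654654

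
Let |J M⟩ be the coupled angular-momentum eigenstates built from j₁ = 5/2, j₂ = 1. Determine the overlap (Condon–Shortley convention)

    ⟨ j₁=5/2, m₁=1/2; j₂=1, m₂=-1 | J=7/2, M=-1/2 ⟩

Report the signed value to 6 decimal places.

triangle: 0!*5!*2!/8! = 240/40320
(j±m)!: 3!*2!*0!*2!*3!*4! = 3456
prefactor² = (2J+1)*Δ*N² = 1152/7
  k=0: +1/(0!*0!*2!*0!*3!*2!) = 1/24
Σ = 1/24  ⇒  CG² = 1152/7*1/24² = 2/7
CG = +√(2/7) = +0.534522

+√(2/7) = +0.534522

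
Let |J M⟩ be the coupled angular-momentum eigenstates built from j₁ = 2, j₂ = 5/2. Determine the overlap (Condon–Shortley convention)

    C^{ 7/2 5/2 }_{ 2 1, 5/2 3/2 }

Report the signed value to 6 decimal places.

j₁+j₂−J=1  J+j₁−j₂=3  J−j₁+j₂=4  j₁+j₂+J+1=9
(j₁±m₁, j₂±m₂, J±M) = (3,1,4,1,6,1)
P² = 2304/7
sum k=0..1:
  [0] +1/48 = 1/48
  [1] −1/36 = -1/36
S = -1/144
C² = P²·S² = 1/63 ; C = -0.125988

-0.125988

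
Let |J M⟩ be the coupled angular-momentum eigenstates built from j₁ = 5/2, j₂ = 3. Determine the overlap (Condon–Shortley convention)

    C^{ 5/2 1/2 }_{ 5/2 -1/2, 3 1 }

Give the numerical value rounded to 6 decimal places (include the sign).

+0.478091  (= +√(8/35))

j₁+j₂−J=3  J+j₁−j₂=2  J−j₁+j₂=3  j₁+j₂+J+1=9
(j₁±m₁, j₂±m₂, J±M) = (2,3,4,2,3,2)
P² = 288/35
sum k=1..3:
  [1] −1/24 = -1/24
  [2] +1/4 = 1/4
  [3] −1/24 = -1/24
S = 1/6
C² = P²·S² = 8/35 ; C = +0.478091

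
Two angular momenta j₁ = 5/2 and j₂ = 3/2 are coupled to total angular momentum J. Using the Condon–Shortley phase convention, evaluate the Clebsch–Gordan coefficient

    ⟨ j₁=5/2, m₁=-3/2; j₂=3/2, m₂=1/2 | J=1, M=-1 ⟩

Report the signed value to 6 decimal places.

j₁+j₂−J=3  J+j₁−j₂=2  J−j₁+j₂=0  j₁+j₂+J+1=6
(j₁±m₁, j₂±m₂, J±M) = (1,4,2,1,0,2)
P² = 24/5
sum k=2..2:
  [2] +1/4 = 1/4
S = 1/4
C² = P²·S² = 3/10 ; C = +0.547723

+0.547723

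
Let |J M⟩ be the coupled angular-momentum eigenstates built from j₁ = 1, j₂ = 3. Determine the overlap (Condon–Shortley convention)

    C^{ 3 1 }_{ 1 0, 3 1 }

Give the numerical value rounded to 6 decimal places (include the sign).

-0.288675

j₁+j₂−J=1  J+j₁−j₂=1  J−j₁+j₂=5  j₁+j₂+J+1=8
(j₁±m₁, j₂±m₂, J±M) = (1,1,4,2,4,2)
P² = 48
sum k=0..1:
  [0] +1/24 = 1/24
  [1] −1/12 = -1/12
S = -1/24
C² = P²·S² = 1/12 ; C = -0.288675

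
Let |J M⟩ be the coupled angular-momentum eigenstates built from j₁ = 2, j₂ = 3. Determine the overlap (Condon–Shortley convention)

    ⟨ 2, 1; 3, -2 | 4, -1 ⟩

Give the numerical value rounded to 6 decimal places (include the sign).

+√(7/20) = +0.591608

j₁+j₂−J=1  J+j₁−j₂=3  J−j₁+j₂=5  j₁+j₂+J+1=10
(j₁±m₁, j₂±m₂, J±M) = (3,1,1,5,3,5)
P² = 6480/7
sum k=0..1:
  [0] +1/48 = 1/48
  [1] −1/720 = -1/720
S = 7/360
C² = P²·S² = 7/20 ; C = +0.591608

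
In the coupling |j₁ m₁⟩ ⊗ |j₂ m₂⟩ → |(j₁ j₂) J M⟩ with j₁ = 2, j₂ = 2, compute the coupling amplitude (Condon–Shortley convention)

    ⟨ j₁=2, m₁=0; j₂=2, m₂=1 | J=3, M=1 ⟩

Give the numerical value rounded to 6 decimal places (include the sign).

-0.447214  (= −√(1/5))

√[7·1!3!3!/8! · 2!2!3!1!4!2!] = √(36/5)
  +(−1)^0/∏(0,1,2,3,1,0)! = 1/12  (running 1/12)
  +(−1)^1/∏(1,0,1,2,2,1)! = -1/4  (running -1/6)
⟨..|..⟩ = √(36/5)·(-1/6) = -0.447214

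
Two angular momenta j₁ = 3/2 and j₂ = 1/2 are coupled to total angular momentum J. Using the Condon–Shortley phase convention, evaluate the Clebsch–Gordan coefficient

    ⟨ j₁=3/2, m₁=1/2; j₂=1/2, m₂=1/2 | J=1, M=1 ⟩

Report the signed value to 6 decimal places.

triangle: 1!·2!·0!/4! = 2/24
(j±m)!: 2!·1!·1!·0!·2!·0! = 4
prefactor² = (2J+1)·Δ·N² = 1
  k=1: −1/(1!·0!·0!·0!·2!·0!) = -1/2
Σ = -1/2  ⇒  CG² = 1·(-1/2)² = 1/4
CG = −√(1/4) = -0.500000

-0.500000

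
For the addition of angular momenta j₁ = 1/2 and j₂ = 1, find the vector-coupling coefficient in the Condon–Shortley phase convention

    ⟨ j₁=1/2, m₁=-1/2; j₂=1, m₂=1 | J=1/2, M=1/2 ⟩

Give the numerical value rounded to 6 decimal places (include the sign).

-0.816497

triangle: 1!·0!·1!/3! = 1/6
(j±m)!: 0!·1!·2!·0!·1!·0! = 2
prefactor² = (2J+1)·Δ·N² = 2/3
  k=1: −1/(1!·0!·0!·1!·0!·0!) = -1
Σ = -1  ⇒  CG² = 2/3·(-1)² = 2/3
CG = −√(2/3) = -0.816497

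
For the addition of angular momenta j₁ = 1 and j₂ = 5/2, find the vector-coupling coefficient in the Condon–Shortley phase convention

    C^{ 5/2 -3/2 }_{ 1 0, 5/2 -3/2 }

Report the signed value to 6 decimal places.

triangle: 1!×1!×4!/7! = 24/5040
(j±m)!: 1!×1!×1!×4!×1!×4! = 576
prefactor² = (2J+1)×Δ×N² = 576/35
  k=0: +1/(0!×1!×1!×1!×0!×3!) = 1/6
  k=1: −1/(1!×0!×0!×0!×1!×4!) = -1/24
Σ = 1/8  ⇒  CG² = 576/35×1/8² = 9/35
CG = +√(9/35) = +0.507093

+0.507093  (= +√(9/35))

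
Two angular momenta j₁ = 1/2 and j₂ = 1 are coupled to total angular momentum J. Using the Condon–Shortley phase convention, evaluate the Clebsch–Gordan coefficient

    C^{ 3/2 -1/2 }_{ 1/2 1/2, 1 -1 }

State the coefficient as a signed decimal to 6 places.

j₁+j₂−J=0  J+j₁−j₂=1  J−j₁+j₂=2  j₁+j₂+J+1=4
(j₁±m₁, j₂±m₂, J±M) = (1,0,0,2,1,2)
P² = 4/3
sum k=0..0:
  [0] +1/2 = 1/2
S = 1/2
C² = P²·S² = 1/3 ; C = +0.577350

+√(1/3) = +0.577350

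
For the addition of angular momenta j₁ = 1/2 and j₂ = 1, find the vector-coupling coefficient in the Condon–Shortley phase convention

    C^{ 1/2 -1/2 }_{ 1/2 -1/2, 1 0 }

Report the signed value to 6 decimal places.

j₁+j₂−J=1  J+j₁−j₂=0  J−j₁+j₂=1  j₁+j₂+J+1=3
(j₁±m₁, j₂±m₂, J±M) = (0,1,1,1,0,1)
P² = 1/3
sum k=1..1:
  [1] −1/1 = -1
S = -1
C² = P²·S² = 1/3 ; C = -0.577350

-0.577350  (= −√(1/3))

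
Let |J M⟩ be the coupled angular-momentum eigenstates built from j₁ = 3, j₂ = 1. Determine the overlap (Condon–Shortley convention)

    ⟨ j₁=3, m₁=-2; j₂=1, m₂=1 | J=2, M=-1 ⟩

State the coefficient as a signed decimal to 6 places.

triangle: 2!·4!·0!/7! = 48/5040
(j±m)!: 1!·5!·2!·0!·1!·3! = 1440
prefactor² = (2J+1)·Δ·N² = 480/7
  k=2: +1/(2!·0!·3!·0!·1!·0!) = 1/12
Σ = 1/12  ⇒  CG² = 480/7·1/12² = 10/21
CG = +√(10/21) = +0.690066

+0.690066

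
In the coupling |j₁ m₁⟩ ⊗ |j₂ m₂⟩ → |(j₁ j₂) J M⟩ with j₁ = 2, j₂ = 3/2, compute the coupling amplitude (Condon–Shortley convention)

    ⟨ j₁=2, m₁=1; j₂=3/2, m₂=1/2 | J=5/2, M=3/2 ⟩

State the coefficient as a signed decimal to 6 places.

√[6·1!3!2!/7! · 3!1!2!1!4!1!] = √(144/35)
  +(−1)^0/∏(0,1,1,2,2,0)! = 1/4  (running 1/4)
  +(−1)^1/∏(1,0,0,1,3,1)! = -1/6  (running 1/12)
⟨..|..⟩ = √(144/35)·(1/12) = +0.169031

+0.169031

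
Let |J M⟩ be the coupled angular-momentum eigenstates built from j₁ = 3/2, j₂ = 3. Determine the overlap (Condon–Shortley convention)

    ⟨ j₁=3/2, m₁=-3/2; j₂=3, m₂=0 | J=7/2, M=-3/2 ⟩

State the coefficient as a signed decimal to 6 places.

-0.690066

j₁+j₂−J=1  J+j₁−j₂=2  J−j₁+j₂=5  j₁+j₂+J+1=9
(j₁±m₁, j₂±m₂, J±M) = (0,3,3,3,2,5)
P² = 1920/7
sum k=1..1:
  [1] −1/24 = -1/24
S = -1/24
C² = P²·S² = 10/21 ; C = -0.690066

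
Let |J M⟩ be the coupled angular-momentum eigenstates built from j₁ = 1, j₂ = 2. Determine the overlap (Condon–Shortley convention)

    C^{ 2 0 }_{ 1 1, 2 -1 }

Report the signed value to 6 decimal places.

+0.707107

j₁+j₂−J=1  J+j₁−j₂=1  J−j₁+j₂=3  j₁+j₂+J+1=6
(j₁±m₁, j₂±m₂, J±M) = (2,0,1,3,2,2)
P² = 2
sum k=0..0:
  [0] +1/2 = 1/2
S = 1/2
C² = P²·S² = 1/2 ; C = +0.707107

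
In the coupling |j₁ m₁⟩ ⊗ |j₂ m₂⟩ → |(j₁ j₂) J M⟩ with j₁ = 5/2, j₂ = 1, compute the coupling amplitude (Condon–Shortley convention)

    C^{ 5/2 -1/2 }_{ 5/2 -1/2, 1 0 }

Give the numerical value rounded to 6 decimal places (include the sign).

j₁+j₂−J=1  J+j₁−j₂=4  J−j₁+j₂=1  j₁+j₂+J+1=7
(j₁±m₁, j₂±m₂, J±M) = (2,3,1,1,2,3)
P² = 144/35
sum k=0..1:
  [0] +1/6 = 1/6
  [1] −1/4 = -1/4
S = -1/12
C² = P²·S² = 1/35 ; C = -0.169031

−√(1/35) = -0.169031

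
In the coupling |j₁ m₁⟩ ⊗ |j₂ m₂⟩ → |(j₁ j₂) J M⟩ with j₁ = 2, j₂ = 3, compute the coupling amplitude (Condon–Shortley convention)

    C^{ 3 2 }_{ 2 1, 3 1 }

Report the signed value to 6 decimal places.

√[7·2!2!4!/9! · 3!1!4!2!5!1!] = √(64)
  +(−1)^0/∏(0,2,1,4,1,0)! = 1/48  (running 1/48)
  +(−1)^1/∏(1,1,0,3,2,1)! = -1/12  (running -1/16)
⟨..|..⟩ = √(64)·(-1/16) = -0.500000

-0.500000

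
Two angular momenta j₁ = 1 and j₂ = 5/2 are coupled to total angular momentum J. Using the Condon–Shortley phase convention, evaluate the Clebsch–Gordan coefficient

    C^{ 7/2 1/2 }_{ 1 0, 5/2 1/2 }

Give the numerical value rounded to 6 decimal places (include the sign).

√[8·0!2!5!/8! · 1!1!3!2!4!3!] = √(576/7)
  +(−1)^0/∏(0,0,1,3,1,2)! = 1/12  (running 1/12)
⟨..|..⟩ = √(576/7)·(1/12) = +0.755929

+√(4/7) = +0.755929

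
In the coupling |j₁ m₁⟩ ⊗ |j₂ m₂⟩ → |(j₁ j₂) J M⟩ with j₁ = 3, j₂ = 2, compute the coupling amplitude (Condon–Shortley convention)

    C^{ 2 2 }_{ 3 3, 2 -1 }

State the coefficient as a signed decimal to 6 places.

j₁+j₂−J=3  J+j₁−j₂=3  J−j₁+j₂=1  j₁+j₂+J+1=8
(j₁±m₁, j₂±m₂, J±M) = (6,0,1,3,4,0)
P² = 3240/7
sum k=0..0:
  [0] +1/36 = 1/36
S = 1/36
C² = P²·S² = 5/14 ; C = +0.597614

+√(5/14) ≈ +0.597614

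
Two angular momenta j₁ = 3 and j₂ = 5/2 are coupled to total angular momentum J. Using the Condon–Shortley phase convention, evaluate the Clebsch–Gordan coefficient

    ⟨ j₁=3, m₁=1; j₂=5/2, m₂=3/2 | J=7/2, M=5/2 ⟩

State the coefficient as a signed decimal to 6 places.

triangle: 2!·4!·3!/10! = 288/3628800
(j±m)!: 4!·2!·4!·1!·6!·1! = 829440
prefactor² = (2J+1)·Δ·N² = 18432/35
  k=1: −1/(1!·1!·1!·3!·3!·0!) = -1/36
  k=2: +1/(2!·0!·0!·2!·4!·1!) = 1/96
Σ = -5/288  ⇒  CG² = 18432/35·(-5/288)² = 10/63
CG = −√(10/63) = -0.398410

-0.398410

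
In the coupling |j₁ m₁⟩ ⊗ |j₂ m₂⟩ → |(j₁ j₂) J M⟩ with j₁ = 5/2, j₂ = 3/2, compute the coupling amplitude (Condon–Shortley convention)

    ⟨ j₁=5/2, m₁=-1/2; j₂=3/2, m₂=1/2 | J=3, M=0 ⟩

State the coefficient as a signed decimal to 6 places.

triangle: 1!×4!×2!/8! = 48/40320
(j±m)!: 2!×3!×2!×1!×3!×3! = 864
prefactor² = (2J+1)×Δ×N² = 36/5
  k=0: +1/(0!×1!×3!×2!×1!×0!) = 1/12
  k=1: −1/(1!×0!×2!×1!×2!×1!) = -1/4
Σ = -1/6  ⇒  CG² = 36/5×(-1/6)² = 1/5
CG = −√(1/5) = -0.447214

−√(1/5) ≈ -0.447214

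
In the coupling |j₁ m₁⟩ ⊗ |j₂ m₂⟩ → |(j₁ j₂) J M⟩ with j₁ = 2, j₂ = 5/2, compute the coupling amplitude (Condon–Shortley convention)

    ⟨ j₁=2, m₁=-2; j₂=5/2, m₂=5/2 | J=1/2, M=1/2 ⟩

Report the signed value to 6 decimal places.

+0.577350

triangle: 4!*0!*1!/6! = 24/720
(j±m)!: 0!*4!*5!*0!*1!*0! = 2880
prefactor² = (2J+1)*Δ*N² = 192
  k=4: +1/(4!*0!*0!*1!*0!*0!) = 1/24
Σ = 1/24  ⇒  CG² = 192*1/24² = 1/3
CG = +√(1/3) = +0.577350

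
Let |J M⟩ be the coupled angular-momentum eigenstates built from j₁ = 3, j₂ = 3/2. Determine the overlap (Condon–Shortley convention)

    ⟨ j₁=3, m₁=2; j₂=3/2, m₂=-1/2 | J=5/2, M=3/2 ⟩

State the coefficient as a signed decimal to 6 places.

+0.267261  (= +√(1/14))

triangle: 2!·4!·1!/8! = 48/40320
(j±m)!: 5!·1!·1!·2!·4!·1! = 5760
prefactor² = (2J+1)·Δ·N² = 288/7
  k=0: +1/(0!·2!·1!·1!·3!·0!) = 1/12
  k=1: −1/(1!·1!·0!·0!·4!·1!) = -1/24
Σ = 1/24  ⇒  CG² = 288/7·1/24² = 1/14
CG = +√(1/14) = +0.267261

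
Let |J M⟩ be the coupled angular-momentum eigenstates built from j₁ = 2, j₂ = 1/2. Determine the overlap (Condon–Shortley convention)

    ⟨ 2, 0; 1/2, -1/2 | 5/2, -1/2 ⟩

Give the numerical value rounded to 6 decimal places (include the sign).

triangle: 0!×4!×1!/6! = 24/720
(j±m)!: 2!×2!×0!×1!×2!×3! = 48
prefactor² = (2J+1)×Δ×N² = 48/5
  k=0: +1/(0!×0!×2!×0!×2!×1!) = 1/4
Σ = 1/4  ⇒  CG² = 48/5×1/4² = 3/5
CG = +√(3/5) = +0.774597

+0.774597  (= +√(3/5))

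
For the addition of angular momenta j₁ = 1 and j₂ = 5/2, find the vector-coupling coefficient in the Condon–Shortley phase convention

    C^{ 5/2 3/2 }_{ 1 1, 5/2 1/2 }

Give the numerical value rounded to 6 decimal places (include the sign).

+0.676123

√[6·1!1!4!/7! · 2!0!3!2!4!1!] = √(576/35)
  +(−1)^0/∏(0,1,0,3,1,1)! = 1/6  (running 1/6)
⟨..|..⟩ = √(576/35)·(1/6) = +0.676123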